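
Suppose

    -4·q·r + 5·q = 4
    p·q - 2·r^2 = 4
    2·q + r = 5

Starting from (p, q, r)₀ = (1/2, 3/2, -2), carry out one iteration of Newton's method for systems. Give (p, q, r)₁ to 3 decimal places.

(-9.820, 1.840, 1.320)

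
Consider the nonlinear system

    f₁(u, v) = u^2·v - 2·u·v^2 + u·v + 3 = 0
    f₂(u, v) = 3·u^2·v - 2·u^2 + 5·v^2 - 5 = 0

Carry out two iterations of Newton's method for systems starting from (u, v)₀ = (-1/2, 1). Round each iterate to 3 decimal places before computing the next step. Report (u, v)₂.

(-0.007, 1.256)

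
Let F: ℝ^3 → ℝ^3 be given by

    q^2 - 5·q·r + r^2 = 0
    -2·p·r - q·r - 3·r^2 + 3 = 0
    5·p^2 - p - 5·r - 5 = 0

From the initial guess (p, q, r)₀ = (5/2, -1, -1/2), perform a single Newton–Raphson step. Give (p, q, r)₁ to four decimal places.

(1.5978, -5.8565, 0.4196)

At (5/2, -1, -1/2): F = (-1.2500, 4.2500, 26.2500).
Jacobian J = [[0, 2·q - 5·r, -5·q + 2·r], [-2·r, -r, -2·p - q - 6·r], [10·p - 1, 0, -5]].
At the point, J = [[0.0000, 0.5000, 4.0000], [1.0000, 0.5000, -1.0000], [24.0000, 0.0000, -5.0000]] (det J = -57.5000).
Solving J·Δ = −F gives Δ = (-0.9022, -4.8565, 0.9196).
Then the next iterate is (p, q, r)₁ = (1.5978, -5.8565, 0.4196).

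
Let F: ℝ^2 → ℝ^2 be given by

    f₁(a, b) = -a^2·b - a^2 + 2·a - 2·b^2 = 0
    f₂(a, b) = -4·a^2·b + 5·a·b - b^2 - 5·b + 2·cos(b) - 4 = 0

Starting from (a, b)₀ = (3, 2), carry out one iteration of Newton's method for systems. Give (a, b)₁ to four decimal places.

(2.1862, 1.0600)

At (3, 2): F = (-29.0000, -60.832294).
Jacobian J = [[-2·a·b - 2·a + 2, -a^2 - 4·b], [-8·a·b + 5·b, -4·a^2 + 5·a - 2·b - 2·sin(b) - 5]].
At the point, J = [[-16.0000, -17.0000], [-38.0000, -31.818595]] (det J = -136.902482).
Solving J·Δ = −F gives Δ = (-0.8138, -0.9400).
Then the next iterate is (a, b)₁ = (2.1862, 1.0600).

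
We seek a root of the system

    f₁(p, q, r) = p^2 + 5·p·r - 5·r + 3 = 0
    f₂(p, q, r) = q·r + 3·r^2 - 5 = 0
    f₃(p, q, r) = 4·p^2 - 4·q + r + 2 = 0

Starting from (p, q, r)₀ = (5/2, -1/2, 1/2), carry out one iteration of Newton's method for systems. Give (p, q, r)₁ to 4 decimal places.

(-40.4000, -197.3333, 41.6667)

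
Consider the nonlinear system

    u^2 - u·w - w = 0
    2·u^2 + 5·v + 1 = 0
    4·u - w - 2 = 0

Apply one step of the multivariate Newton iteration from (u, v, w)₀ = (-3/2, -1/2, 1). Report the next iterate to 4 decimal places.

(-2.3750, -2.1500, -11.5000)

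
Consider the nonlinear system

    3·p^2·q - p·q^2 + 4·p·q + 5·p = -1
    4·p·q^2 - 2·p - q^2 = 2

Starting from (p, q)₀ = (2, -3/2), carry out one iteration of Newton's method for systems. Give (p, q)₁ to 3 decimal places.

(1.092, -1.338)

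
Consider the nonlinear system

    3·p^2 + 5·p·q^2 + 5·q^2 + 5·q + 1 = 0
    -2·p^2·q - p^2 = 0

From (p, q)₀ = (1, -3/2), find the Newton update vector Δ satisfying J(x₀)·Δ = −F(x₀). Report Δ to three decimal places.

At (1, -3/2): F = (19.000, 2.000).
Jacobian J = [[6·p + 5·q^2, 10·p·q + 10·q + 5], [-4·p·q - 2·p, -2·p^2]].
At the point, J = [[17.250, -25.000], [4.000, -2.000]] (det J = 65.500).
Solving J·Δ = −F gives Δ = (-0.183, 0.634).

(-0.183, 0.634)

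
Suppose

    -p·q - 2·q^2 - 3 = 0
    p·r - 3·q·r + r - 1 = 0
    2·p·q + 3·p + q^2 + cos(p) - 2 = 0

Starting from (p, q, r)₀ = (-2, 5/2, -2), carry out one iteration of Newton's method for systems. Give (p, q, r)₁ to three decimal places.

At (-2, 5/2, -2): F = (-10.500, 16.000, -12.16615).
Jacobian J = [[-q, -p - 4·q, 0], [r, -3·r, p - 3·q + 1], [2·q - sin(p) + 3, 2·p + 2·q, 0]].
At the point, J = [[-2.500, -8.000, 0.000], [-2.000, 6.000, -8.500], [8.90930, 1.000, 0.000]] (det J = 584.58223).
Solving J·Δ = −F gives Δ = (1.568, -1.802, 0.241).
Then the next iterate is (p, q, r)₁ = (-0.432, 0.698, -1.759).

(-0.432, 0.698, -1.759)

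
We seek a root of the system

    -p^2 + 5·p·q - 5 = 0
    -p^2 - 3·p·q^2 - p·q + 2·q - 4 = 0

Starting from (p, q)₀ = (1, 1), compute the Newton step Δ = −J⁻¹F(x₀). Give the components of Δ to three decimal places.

(-2.667, 1.800)

At (1, 1): F = (-1.000, -7.000).
Jacobian J = [[-2·p + 5·q, 5·p], [-2·p - 3·q^2 - q, -6·p·q - p + 2]].
At the point, J = [[3.000, 5.000], [-6.000, -5.000]] (det J = 15.000).
Solving J·Δ = −F gives Δ = (-2.667, 1.800).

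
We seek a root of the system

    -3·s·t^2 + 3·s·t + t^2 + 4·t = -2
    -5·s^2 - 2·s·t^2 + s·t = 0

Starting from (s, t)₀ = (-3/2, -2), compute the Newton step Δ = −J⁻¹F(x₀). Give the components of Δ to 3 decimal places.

At (-3/2, -2): F = (25.000, 3.750).
Jacobian J = [[-3·t^2 + 3·t, -6·s·t + 3·s + 2·t + 4], [-10·s - 2·t^2 + t, -4·s·t + s]].
At the point, J = [[-18.000, -22.500], [5.000, -13.500]] (det J = 355.500).
Solving J·Δ = −F gives Δ = (0.712, 0.541).

(0.712, 0.541)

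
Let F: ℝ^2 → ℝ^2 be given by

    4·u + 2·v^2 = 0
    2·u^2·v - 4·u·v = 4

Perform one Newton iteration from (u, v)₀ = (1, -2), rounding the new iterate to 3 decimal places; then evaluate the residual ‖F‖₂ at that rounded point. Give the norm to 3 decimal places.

At (1, -2): F = (12.000, 0.000).
Jacobian J = [[4, 4·v], [4·u·v - 4·v, 2·u^2 - 4·u]].
At the point, J = [[4.000, -8.000], [0.000, -2.000]] (det J = -8.000).
Solving J·Δ = −F gives Δ = (-3.000, 0.000).
Then the next iterate is (u, v)₁ = (-2.000, -2.000).
Re-evaluating at (-2.000, -2.000): F = (0.000, -36.000), so ‖F‖₂ = 36.000.

36.000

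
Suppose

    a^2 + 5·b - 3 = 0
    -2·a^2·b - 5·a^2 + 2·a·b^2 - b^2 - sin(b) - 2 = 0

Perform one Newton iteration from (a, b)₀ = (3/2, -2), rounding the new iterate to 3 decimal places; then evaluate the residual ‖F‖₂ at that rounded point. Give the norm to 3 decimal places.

At (3/2, -2): F = (-10.750, 4.65930).
Jacobian J = [[2·a, 5], [-4·a·b - 10·a + 2·b^2, -2·a^2 + 4·a·b - 2·b - cos(b)]].
At the point, J = [[3.000, 5.000], [5.000, -12.08385]] (det J = -61.25156).
Solving J·Δ = −F gives Δ = (1.740, 1.106).
Then the next iterate is (a, b)₁ = (3.240, -0.894).
Re-evaluating at (3.240, -0.894): F = (3.02760, -30.55889), so ‖F‖₂ = 30.709.

30.709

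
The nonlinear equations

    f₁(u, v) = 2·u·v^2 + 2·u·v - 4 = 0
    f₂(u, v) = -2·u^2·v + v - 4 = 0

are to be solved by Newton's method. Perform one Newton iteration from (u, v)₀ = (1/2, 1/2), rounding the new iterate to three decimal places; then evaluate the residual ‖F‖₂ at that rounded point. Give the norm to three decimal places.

At (1/2, 1/2): F = (-3.250, -3.750).
Jacobian J = [[2·v^2 + 2·v, 4·u·v + 2·u], [-4·u·v, -2·u^2 + 1]].
At the point, J = [[1.500, 2.000], [-1.000, 0.500]] (det J = 2.750).
Solving J·Δ = −F gives Δ = (-2.136, 3.227).
Then the next iterate is (u, v)₁ = (-1.636, 3.727).
Re-evaluating at (-1.636, 3.727): F = (-61.64455, -20.22360), so ‖F‖₂ = 64.877.

64.877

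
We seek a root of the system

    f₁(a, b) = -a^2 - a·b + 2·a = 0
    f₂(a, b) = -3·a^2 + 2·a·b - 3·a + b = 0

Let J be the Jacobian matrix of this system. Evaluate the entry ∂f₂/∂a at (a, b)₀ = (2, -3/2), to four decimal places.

-18.0000

∂f₂/∂a = -6·a + 2·b - 3.
At (2, -3/2) this is -18.0000.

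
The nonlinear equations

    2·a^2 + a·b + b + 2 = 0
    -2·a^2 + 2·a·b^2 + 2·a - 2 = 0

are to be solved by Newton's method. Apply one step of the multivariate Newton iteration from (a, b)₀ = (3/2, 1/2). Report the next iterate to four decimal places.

(0.4336, 0.1726)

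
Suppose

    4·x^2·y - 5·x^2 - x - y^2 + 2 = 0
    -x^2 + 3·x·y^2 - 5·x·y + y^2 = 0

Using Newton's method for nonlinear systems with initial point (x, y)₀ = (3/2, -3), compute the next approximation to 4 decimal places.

(0.9430, -1.8141)

At (3/2, -3): F = (-46.7500, 69.7500).
Jacobian J = [[8·x·y - 10·x - 1, 4·x^2 - 2·y], [-2·x + 3·y^2 - 5·y, 6·x·y - 5·x + 2·y]].
At the point, J = [[-52.0000, 15.0000], [39.0000, -40.5000]] (det J = 1521.0000).
Solving J·Δ = −F gives Δ = (-0.5570, 1.1859).
Then the next iterate is (x, y)₁ = (0.9430, -1.8141).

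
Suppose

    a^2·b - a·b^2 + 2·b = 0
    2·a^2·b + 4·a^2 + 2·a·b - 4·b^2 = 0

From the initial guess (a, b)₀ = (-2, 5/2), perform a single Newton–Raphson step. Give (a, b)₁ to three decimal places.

At (-2, 5/2): F = (27.500, 1.000).
Jacobian J = [[2·a·b - b^2, a^2 - 2·a·b + 2], [4·a·b + 8·a + 2·b, 2·a^2 + 2·a - 8·b]].
At the point, J = [[-16.250, 16.000], [-31.000, -16.000]] (det J = 756.000).
Solving J·Δ = −F gives Δ = (0.603, -1.106).
Then the next iterate is (a, b)₁ = (-1.397, 1.394).

(-1.397, 1.394)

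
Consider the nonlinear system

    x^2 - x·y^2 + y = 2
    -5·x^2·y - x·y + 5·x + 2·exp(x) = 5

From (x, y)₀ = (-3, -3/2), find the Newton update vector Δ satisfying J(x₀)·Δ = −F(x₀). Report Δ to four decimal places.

(4.3185, -2.9222)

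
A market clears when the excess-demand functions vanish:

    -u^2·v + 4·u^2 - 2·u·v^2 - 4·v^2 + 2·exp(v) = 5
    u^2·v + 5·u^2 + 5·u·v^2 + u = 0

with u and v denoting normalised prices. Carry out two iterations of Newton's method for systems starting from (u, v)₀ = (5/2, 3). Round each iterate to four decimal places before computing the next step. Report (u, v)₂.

At (5/2, 3): F = (-39.578926, 165.0000).
Jacobian J = [[-2·u·v + 8·u - 2·v^2, -u^2 - 4·u·v - 8·v + 2·exp(v)], [2·u·v + 10·u + 5·v^2 + 1, u^2 + 10·u·v]].
At the point, J = [[-13.0000, -20.078926], [86.0000, 81.2500]] (det J = 670.537649).
Solving J·Δ = −F gives Δ = (-0.1450, -1.8773).
Then the next iterate is (u, v)₁ = (2.3550, 1.1227).
Round to (2.3550, 1.1227) and repeat: F = (6.125293, 51.153508), J = [[11.031172, -18.957178], [36.140193, 31.985610]].
Δ = (-1.1230, -0.3304), so (u, v)₂ = (1.2320, 0.7923).

(1.2320, 0.7923)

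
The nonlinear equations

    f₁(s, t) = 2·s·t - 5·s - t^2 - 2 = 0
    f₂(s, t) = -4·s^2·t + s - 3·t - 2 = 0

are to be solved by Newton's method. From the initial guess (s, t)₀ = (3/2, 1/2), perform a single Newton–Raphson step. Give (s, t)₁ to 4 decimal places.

At (3/2, 1/2): F = (-8.2500, -6.5000).
Jacobian J = [[2·t - 5, 2·s - 2·t], [-8·s·t + 1, -4·s^2 - 3]].
At the point, J = [[-4.0000, 2.0000], [-5.0000, -12.0000]] (det J = 58.0000).
Solving J·Δ = −F gives Δ = (-1.9310, 0.2629).
Then the next iterate is (s, t)₁ = (-0.4310, 0.7629).

(-0.4310, 0.7629)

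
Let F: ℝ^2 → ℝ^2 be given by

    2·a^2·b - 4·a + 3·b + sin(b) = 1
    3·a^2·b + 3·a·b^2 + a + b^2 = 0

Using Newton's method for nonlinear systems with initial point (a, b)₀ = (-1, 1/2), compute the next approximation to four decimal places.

At (-1, 1/2): F = (5.979426, 0.0000).
Jacobian J = [[4·a·b - 4, 2·a^2 + cos(b) + 3], [6·a·b + 3·b^2 + 1, 3·a^2 + 6·a·b + 2·b]].
At the point, J = [[-6.0000, 5.877583], [-1.2500, 1.0000]] (det J = 1.346978).
Solving J·Δ = −F gives Δ = (-4.4391, -5.5489).
Then the next iterate is (a, b)₁ = (-5.4391, -5.0489).

(-5.4391, -5.0489)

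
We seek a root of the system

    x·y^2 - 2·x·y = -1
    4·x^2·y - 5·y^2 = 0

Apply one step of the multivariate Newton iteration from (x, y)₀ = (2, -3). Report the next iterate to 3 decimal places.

(1.205, -1.808)

At (2, -3): F = (31.000, -93.000).
Jacobian J = [[y^2 - 2·y, 2·x·y - 2·x], [8·x·y, 4·x^2 - 10·y]].
At the point, J = [[15.000, -16.000], [-48.000, 46.000]] (det J = -78.000).
Solving J·Δ = −F gives Δ = (-0.795, 1.192).
Then the next iterate is (x, y)₁ = (1.205, -1.808).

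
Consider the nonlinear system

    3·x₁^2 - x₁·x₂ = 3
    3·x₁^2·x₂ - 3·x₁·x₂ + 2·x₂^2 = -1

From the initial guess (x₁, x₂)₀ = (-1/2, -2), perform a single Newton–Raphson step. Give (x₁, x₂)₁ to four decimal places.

(65.2500, 136.0000)

At (-1/2, -2): F = (-3.2500, 4.5000).
Jacobian J = [[6·x₁ - x₂, -x₁], [6·x₁·x₂ - 3·x₂, 3·x₁^2 - 3·x₁ + 4·x₂]].
At the point, J = [[-1.0000, 0.5000], [12.0000, -5.7500]] (det J = -0.2500).
Solving J·Δ = −F gives Δ = (65.7500, 138.0000).
Then the next iterate is (x₁, x₂)₁ = (65.2500, 136.0000).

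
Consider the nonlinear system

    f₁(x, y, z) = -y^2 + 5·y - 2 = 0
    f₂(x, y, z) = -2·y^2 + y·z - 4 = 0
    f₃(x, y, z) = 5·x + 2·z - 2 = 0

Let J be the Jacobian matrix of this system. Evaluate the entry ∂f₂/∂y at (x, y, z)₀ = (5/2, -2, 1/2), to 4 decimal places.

8.5000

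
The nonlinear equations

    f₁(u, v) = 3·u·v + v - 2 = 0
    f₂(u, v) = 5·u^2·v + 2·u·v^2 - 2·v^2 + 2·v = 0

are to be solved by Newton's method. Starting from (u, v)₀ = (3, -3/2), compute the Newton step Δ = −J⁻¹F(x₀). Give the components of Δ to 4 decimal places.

(-0.0808, 1.6636)

At (3, -3/2): F = (-17.0000, -61.5000).
Jacobian J = [[3·v, 3·u + 1], [10·u·v + 2·v^2, 5·u^2 + 4·u·v - 4·v + 2]].
At the point, J = [[-4.5000, 10.0000], [-40.5000, 35.0000]] (det J = 247.5000).
Solving J·Δ = −F gives Δ = (-0.0808, 1.6636).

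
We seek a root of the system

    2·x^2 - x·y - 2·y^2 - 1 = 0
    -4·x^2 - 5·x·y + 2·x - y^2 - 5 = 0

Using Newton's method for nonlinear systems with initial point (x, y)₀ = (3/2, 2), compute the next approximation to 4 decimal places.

(0.6578, 0.8559)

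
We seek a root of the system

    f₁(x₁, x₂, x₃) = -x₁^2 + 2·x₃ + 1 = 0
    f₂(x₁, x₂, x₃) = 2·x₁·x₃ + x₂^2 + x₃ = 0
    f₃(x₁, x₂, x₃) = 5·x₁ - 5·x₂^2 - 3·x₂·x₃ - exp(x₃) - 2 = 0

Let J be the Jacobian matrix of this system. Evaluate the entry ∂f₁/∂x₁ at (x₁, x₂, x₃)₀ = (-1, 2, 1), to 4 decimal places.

∂f₁/∂x₁ = -2·x₁.
At (-1, 2, 1) this is 2.0000.

2.0000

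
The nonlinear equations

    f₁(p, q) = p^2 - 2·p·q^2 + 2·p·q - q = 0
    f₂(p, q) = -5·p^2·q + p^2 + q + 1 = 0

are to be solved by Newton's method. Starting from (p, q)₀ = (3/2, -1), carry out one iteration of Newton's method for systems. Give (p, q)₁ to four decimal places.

(0.9033, -0.7308)

At (3/2, -1): F = (-2.7500, 13.5000).
Jacobian J = [[2·p - 2·q^2 + 2·q, -4·p·q + 2·p - 1], [-10·p·q + 2·p, -5·p^2 + 1]].
At the point, J = [[-1.0000, 8.0000], [18.0000, -10.2500]] (det J = -133.7500).
Solving J·Δ = −F gives Δ = (-0.5967, 0.2692).
Then the next iterate is (p, q)₁ = (0.9033, -0.7308).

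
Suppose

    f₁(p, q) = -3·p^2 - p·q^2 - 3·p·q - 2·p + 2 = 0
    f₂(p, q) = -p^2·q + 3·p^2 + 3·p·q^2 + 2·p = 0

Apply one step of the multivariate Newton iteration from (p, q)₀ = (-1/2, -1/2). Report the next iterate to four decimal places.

(-1.2105, -0.5263)

At (-1/2, -1/2): F = (1.6250, -0.5000).
Jacobian J = [[-6·p - q^2 - 3·q - 2, -2·p·q - 3·p], [-2·p·q + 6·p + 3·q^2 + 2, -p^2 + 6·p·q]].
At the point, J = [[2.2500, 1.0000], [-0.7500, 1.2500]] (det J = 3.5625).
Solving J·Δ = −F gives Δ = (-0.7105, -0.0263).
Then the next iterate is (p, q)₁ = (-1.2105, -0.5263).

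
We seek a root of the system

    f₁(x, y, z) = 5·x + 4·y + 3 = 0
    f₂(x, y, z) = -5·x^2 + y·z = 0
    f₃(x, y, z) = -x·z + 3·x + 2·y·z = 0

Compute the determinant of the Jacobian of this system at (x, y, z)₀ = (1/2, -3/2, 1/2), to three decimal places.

J = [[5, 4, 0], [-10·x, z, y], [-z + 3, 2·z, -x + 2·y]].
At the point, J = [[5.000, 4.000, 0.000], [-5.000, 0.500, -1.500], [2.500, 1.000, -3.500]].
det J = -86.250.

-86.250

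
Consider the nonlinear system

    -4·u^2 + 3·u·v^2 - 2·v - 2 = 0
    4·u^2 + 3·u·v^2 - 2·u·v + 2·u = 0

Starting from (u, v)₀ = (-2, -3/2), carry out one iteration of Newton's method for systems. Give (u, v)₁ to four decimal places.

At (-2, -3/2): F = (-28.5000, -7.5000).
Jacobian J = [[-8·u + 3·v^2, 6·u·v - 2], [8·u + 3·v^2 - 2·v + 2, 6·u·v - 2·u]].
At the point, J = [[22.7500, 16.0000], [-4.2500, 22.0000]] (det J = 568.5000).
Solving J·Δ = −F gives Δ = (0.8918, 0.5132).
Then the next iterate is (u, v)₁ = (-1.1082, -0.9868).

(-1.1082, -0.9868)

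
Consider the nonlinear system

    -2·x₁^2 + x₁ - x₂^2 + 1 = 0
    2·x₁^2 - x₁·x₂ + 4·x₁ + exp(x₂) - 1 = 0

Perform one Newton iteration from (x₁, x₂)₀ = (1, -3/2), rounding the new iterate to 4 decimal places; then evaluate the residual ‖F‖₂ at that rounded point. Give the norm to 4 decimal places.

1.4264

At (1, -3/2): F = (-2.2500, 6.723130).
Jacobian J = [[-4·x₁ + 1, -2·x₂], [4·x₁ - x₂ + 4, -x₁ + exp(x₂)]].
At the point, J = [[-3.0000, 3.0000], [9.5000, -0.776870]] (det J = -26.169390).
Solving J·Δ = −F gives Δ = (-0.7039, 0.0461).
Then the next iterate is (x₁, x₂)₁ = (0.2961, -1.4539).
Re-evaluating at (0.2961, -1.4539): F = (-0.993076, 1.023907), so ‖F‖₂ = 1.4264.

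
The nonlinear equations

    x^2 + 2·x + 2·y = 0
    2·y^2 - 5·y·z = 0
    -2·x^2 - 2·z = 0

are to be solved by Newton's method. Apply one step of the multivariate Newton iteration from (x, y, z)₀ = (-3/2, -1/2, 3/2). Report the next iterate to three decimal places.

(3.386, 2.818, 12.409)

At (-3/2, -1/2, 3/2): F = (-1.750, 4.250, -7.500).
Jacobian J = [[2·x + 2, 2, 0], [0, 4·y - 5·z, -5·y], [-4·x, 0, -2]].
At the point, J = [[-1.000, 2.000, 0.000], [0.000, -9.500, 2.500], [6.000, 0.000, -2.000]] (det J = 11.000).
Solving J·Δ = −F gives Δ = (4.886, 3.318, 10.909).
Then the next iterate is (x, y, z)₁ = (3.386, 2.818, 12.409).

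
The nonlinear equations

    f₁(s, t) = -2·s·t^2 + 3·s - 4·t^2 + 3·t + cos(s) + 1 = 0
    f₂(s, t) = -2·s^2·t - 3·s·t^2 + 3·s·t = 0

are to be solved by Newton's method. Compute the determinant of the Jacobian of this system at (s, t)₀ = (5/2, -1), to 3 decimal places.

J = [[-2·t^2 - sin(s) + 3, -4·s·t - 8·t + 3], [-4·s·t - 3·t^2 + 3·t, -2·s^2 - 6·s·t + 3·s]].
At the point, J = [[0.40153, 21.000], [4.000, 10.000]].
det J = -79.985.

-79.985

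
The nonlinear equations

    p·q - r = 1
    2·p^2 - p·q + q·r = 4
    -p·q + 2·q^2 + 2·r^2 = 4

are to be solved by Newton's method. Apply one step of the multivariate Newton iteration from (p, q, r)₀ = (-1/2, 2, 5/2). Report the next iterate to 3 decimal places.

At (-1/2, 2, 5/2): F = (-4.500, 2.500, 17.500).
Jacobian J = [[q, p, -1], [4·p - q, -p + r, q], [-q, -p + 4·q, 4·r]].
At the point, J = [[2.000, -0.500, -1.000], [-4.000, 3.000, 2.000], [-2.000, 8.500, 10.000]] (det J = 36.000).
Solving J·Δ = −F gives Δ = (0.896, 3.250, -4.333).
Then the next iterate is (p, q, r)₁ = (0.396, 5.250, -1.833).

(0.396, 5.250, -1.833)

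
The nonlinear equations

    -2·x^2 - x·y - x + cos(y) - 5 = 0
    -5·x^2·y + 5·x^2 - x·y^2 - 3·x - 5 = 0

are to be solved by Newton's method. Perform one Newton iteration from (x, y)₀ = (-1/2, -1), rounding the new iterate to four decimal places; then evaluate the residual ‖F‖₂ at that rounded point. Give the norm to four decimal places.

6.8890

At (-1/2, -1): F = (-4.959698, -0.5000).
Jacobian J = [[-4·x - y - 1, -x - sin(y)], [-10·x·y + 10·x - y^2 - 3, -5·x^2 - 2·x·y]].
At the point, J = [[2.0000, 1.341471], [-14.0000, -2.2500]] (det J = 14.280594).
Solving J·Δ = −F gives Δ = (-0.8284, 4.9323).
Then the next iterate is (x, y)₁ = (-1.3284, 3.9323).
Re-evaluating at (-1.3284, 3.9323): F = (-2.680568, -6.346139), so ‖F‖₂ = 6.8890.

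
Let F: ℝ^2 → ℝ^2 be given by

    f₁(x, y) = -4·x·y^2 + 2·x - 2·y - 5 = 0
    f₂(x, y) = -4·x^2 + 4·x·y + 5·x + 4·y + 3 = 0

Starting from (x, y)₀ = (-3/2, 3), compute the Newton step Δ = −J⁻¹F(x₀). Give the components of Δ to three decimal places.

(0.635, -0.541)

At (-3/2, 3): F = (40.000, -19.500).
Jacobian J = [[-4·y^2 + 2, -8·x·y - 2], [-8·x + 4·y + 5, 4·x + 4]].
At the point, J = [[-34.000, 34.000], [29.000, -2.000]] (det J = -918.000).
Solving J·Δ = −F gives Δ = (0.635, -0.541).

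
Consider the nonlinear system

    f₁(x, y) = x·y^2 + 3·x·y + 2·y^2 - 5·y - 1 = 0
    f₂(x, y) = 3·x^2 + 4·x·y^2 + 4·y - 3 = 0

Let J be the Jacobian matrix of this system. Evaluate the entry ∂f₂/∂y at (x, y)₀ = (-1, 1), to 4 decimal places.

∂f₂/∂y = 8·x·y + 4.
At (-1, 1) this is -4.0000.

-4.0000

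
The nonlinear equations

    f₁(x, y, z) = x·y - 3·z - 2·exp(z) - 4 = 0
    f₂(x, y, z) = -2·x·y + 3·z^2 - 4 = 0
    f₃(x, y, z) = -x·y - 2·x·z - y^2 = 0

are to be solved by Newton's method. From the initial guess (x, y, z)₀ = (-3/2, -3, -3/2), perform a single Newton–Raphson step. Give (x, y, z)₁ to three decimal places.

(-1.254, -0.868, -1.320)

At (-3/2, -3, -3/2): F = (4.55374, -6.250, -18.000).
Jacobian J = [[y, x, -2·exp(z) - 3], [-2·y, -2·x, 6·z], [-y - 2·z, -x - 2·y, -2·x]].
At the point, J = [[-3.000, -1.500, -3.44626], [6.000, 3.000, -9.000], [6.000, 7.500, 3.000]] (det J = -214.54903).
Solving J·Δ = −F gives Δ = (0.246, 2.132, 0.180).
Then the next iterate is (x, y, z)₁ = (-1.254, -0.868, -1.320).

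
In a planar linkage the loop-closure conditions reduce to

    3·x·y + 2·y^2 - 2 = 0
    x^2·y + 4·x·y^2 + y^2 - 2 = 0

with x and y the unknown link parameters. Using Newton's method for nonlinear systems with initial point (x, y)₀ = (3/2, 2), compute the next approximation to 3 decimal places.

(2.275, 0.428)

At (3/2, 2): F = (15.000, 30.500).
Jacobian J = [[3·y, 3·x + 4·y], [2·x·y + 4·y^2, x^2 + 8·x·y + 2·y]].
At the point, J = [[6.000, 12.500], [22.000, 30.250]] (det J = -93.500).
Solving J·Δ = −F gives Δ = (0.775, -1.572).
Then the next iterate is (x, y)₁ = (2.275, 0.428).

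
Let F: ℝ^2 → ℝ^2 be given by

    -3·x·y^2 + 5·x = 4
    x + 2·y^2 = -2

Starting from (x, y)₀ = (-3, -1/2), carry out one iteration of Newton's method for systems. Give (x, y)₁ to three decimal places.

At (-3, -1/2): F = (-16.750, -0.500).
Jacobian J = [[-3·y^2 + 5, -6·x·y], [1, 4·y]].
At the point, J = [[4.250, -9.000], [1.000, -2.000]] (det J = 0.500).
Solving J·Δ = −F gives Δ = (-58.000, -29.250).
Then the next iterate is (x, y)₁ = (-61.000, -29.750).

(-61.000, -29.750)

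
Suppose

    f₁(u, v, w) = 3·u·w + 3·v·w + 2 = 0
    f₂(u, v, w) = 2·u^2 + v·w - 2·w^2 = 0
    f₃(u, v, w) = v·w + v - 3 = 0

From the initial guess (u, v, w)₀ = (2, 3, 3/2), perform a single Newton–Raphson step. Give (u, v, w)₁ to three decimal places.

At (2, 3, 3/2): F = (24.500, 8.000, 4.500).
Jacobian J = [[3·w, 3·w, 3·u + 3·v], [4·u, w, v - 4·w], [0, w + 1, v]].
At the point, J = [[4.500, 4.500, 15.000], [8.000, 1.500, -3.000], [0.000, 2.500, 3.000]] (det J = 246.000).
Solving J·Δ = −F gives Δ = (-1.317, -0.491, -1.091).
Then the next iterate is (u, v, w)₁ = (0.683, 2.509, 0.409).

(0.683, 2.509, 0.409)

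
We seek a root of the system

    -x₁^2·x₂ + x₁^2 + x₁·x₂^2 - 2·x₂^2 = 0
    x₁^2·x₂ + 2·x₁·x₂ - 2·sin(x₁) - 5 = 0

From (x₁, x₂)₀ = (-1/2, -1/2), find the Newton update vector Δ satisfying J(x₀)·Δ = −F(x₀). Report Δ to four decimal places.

(-1.4033, -0.6685)

At (-1/2, -1/2): F = (-0.2500, -3.666149).
Jacobian J = [[-2·x₁·x₂ + 2·x₁ + x₂^2, -x₁^2 + 2·x₁·x₂ - 4·x₂], [2·x₁·x₂ + 2·x₂ - 2·cos(x₁), x₁^2 + 2·x₁]].
At the point, J = [[-1.2500, 2.2500], [-2.255165, -0.7500]] (det J = 6.011622).
Solving J·Δ = −F gives Δ = (-1.4033, -0.6685).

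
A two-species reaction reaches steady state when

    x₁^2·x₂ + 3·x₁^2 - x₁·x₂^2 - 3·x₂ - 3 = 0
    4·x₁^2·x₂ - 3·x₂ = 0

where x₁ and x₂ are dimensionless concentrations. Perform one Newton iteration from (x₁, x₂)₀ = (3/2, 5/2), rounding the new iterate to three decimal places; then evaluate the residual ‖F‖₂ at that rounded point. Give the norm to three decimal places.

4.641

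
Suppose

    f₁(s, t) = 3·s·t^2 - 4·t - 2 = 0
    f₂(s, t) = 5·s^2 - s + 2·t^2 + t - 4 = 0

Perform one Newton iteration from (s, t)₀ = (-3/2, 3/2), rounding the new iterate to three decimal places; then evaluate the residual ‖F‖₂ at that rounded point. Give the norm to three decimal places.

6.707

At (-3/2, 3/2): F = (-18.125, 14.750).
Jacobian J = [[3·t^2, 6·s·t - 4], [10·s - 1, 4·t + 1]].
At the point, J = [[6.750, -17.500], [-16.000, 7.000]] (det J = -232.750).
Solving J·Δ = −F gives Δ = (0.564, -0.818).
Then the next iterate is (s, t)₁ = (-0.936, 0.682).
Re-evaluating at (-0.936, 0.682): F = (-6.03407, 2.92873), so ‖F‖₂ = 6.707.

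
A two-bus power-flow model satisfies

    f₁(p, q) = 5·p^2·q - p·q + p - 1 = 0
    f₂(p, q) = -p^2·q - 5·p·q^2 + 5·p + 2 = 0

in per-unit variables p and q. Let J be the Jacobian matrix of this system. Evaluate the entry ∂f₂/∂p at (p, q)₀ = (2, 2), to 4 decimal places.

-23.0000

∂f₂/∂p = -2·p·q - 5·q^2 + 5.
At (2, 2) this is -23.0000.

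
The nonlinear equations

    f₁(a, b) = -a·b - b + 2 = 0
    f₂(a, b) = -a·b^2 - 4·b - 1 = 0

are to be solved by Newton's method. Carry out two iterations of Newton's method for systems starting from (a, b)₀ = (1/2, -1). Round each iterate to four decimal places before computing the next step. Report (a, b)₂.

(5.0006, -0.5333)

At (1/2, -1): F = (3.5000, 2.5000).
Jacobian J = [[-b, -a - 1], [-b^2, -2·a·b - 4]].
At the point, J = [[1.0000, -1.5000], [-1.0000, -3.0000]] (det J = -4.5000).
Solving J·Δ = −F gives Δ = (-1.5000, 1.3333).
Then the next iterate is (a, b)₁ = (-1.0000, 0.3333).
Round to (-1.0000, 0.3333) and repeat: F = (2.0000, -2.222111), J = [[-0.3333, 0.0000], [-0.111089, -3.3334]].
Δ = (6.0006, -0.8666), so (a, b)₂ = (5.0006, -0.5333).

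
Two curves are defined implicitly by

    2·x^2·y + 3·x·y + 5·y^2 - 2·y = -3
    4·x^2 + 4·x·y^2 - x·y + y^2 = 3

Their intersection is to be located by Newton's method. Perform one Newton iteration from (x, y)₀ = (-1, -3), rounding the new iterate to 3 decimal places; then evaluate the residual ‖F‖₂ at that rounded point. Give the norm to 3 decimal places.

15.760

At (-1, -3): F = (57.000, -29.000).
Jacobian J = [[4·x·y + 3·y, 2·x^2 + 3·x + 10·y - 2], [8·x + 4·y^2 - y, 8·x·y - x + 2·y]].
At the point, J = [[3.000, -33.000], [31.000, 19.000]] (det J = 1080.000).
Solving J·Δ = −F gives Δ = (-0.117, 1.717).
Then the next iterate is (x, y)₁ = (-1.117, -1.283).
Re-evaluating at (-1.117, -1.283): F = (14.89421, -5.15099), so ‖F‖₂ = 15.760.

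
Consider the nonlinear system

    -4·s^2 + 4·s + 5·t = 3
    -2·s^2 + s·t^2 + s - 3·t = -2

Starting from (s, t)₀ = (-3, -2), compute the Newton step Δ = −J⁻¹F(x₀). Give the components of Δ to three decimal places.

At (-3, -2): F = (-61.000, -25.000).
Jacobian J = [[-8·s + 4, 5], [-4·s + t^2 + 1, 2·s·t - 3]].
At the point, J = [[28.000, 5.000], [17.000, 9.000]] (det J = 167.000).
Solving J·Δ = −F gives Δ = (2.539, -2.018).

(2.539, -2.018)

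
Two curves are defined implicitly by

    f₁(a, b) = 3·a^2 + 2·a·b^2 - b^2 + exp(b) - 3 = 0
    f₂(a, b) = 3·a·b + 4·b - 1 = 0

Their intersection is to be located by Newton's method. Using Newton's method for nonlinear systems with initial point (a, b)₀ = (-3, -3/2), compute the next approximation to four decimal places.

(-1.8938, -1.1956)

At (-3, -3/2): F = (8.473130, 6.5000).
Jacobian J = [[6·a + 2·b^2, 4·a·b - 2·b + exp(b)], [3·b, 3·a + 4]].
At the point, J = [[-13.5000, 21.223130], [-4.5000, -5.0000]] (det J = 163.004086).
Solving J·Δ = −F gives Δ = (1.1062, 0.3044).
Then the next iterate is (a, b)₁ = (-1.8938, -1.1956).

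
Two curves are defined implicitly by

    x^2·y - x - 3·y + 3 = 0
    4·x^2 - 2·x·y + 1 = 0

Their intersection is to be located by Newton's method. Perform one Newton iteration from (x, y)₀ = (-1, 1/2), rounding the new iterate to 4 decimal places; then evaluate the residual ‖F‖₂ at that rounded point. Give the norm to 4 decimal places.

At (-1, 1/2): F = (3.0000, 6.0000).
Jacobian J = [[2·x·y - 1, x^2 - 3], [8·x - 2·y, -2·x]].
At the point, J = [[-2.0000, -2.0000], [-9.0000, 2.0000]] (det J = -22.0000).
Solving J·Δ = −F gives Δ = (0.8182, 0.6818).
Then the next iterate is (x, y)₁ = (-0.1818, 1.1818).
Re-evaluating at (-0.1818, 1.1818): F = (-0.324540, 1.561907), so ‖F‖₂ = 1.5953.

1.5953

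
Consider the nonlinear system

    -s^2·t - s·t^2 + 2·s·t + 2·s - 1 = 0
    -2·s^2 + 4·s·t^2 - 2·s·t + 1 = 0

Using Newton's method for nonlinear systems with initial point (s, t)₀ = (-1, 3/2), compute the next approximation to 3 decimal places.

At (-1, 3/2): F = (-5.250, -7.000).
Jacobian J = [[-2·s·t - t^2 + 2·t + 2, -s^2 - 2·s·t + 2·s], [-4·s + 4·t^2 - 2·t, 8·s·t - 2·s]].
At the point, J = [[5.750, 0.000], [10.000, -10.000]] (det J = -57.500).
Solving J·Δ = −F gives Δ = (0.913, 0.213).
Then the next iterate is (s, t)₁ = (-0.087, 1.713).

(-0.087, 1.713)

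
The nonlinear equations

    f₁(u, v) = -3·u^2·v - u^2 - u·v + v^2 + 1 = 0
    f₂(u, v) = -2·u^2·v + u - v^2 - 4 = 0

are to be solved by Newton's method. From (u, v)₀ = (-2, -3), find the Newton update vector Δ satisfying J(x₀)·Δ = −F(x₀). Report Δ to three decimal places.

(0.232, 1.829)

At (-2, -3): F = (36.000, 9.000).
Jacobian J = [[-6·u·v - 2·u - v, -3·u^2 - u + 2·v], [-4·u·v + 1, -2·u^2 - 2·v]].
At the point, J = [[-29.000, -16.000], [-23.000, -2.000]] (det J = -310.000).
Solving J·Δ = −F gives Δ = (0.232, 1.829).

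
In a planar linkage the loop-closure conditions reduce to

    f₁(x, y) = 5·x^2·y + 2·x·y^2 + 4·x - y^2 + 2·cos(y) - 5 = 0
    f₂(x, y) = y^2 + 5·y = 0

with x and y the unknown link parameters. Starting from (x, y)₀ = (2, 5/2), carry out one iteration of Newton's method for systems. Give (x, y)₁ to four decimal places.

At (2, 5/2): F = (70.147713, 18.7500).
Jacobian J = [[10·x·y + 2·y^2 + 4, 5·x^2 + 4·x·y - 2·y - 2·sin(y)], [0, 2·y + 5]].
At the point, J = [[66.5000, 33.803056], [0.0000, 10.0000]] (det J = 665.0000).
Solving J·Δ = −F gives Δ = (-0.1018, -1.8750).
Then the next iterate is (x, y)₁ = (1.8982, 0.6250).

(1.8982, 0.6250)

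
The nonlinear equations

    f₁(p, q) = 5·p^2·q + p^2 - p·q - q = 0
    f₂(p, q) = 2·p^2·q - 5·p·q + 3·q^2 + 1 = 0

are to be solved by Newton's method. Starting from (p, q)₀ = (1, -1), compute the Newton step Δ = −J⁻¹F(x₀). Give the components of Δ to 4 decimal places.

At (1, -1): F = (-2.0000, 7.0000).
Jacobian J = [[10·p·q + 2·p - q, 5·p^2 - p - 1], [4·p·q - 5·q, 2·p^2 - 5·p + 6·q]].
At the point, J = [[-7.0000, 3.0000], [1.0000, -9.0000]] (det J = 60.0000).
Solving J·Δ = −F gives Δ = (0.0500, 0.7833).

(0.0500, 0.7833)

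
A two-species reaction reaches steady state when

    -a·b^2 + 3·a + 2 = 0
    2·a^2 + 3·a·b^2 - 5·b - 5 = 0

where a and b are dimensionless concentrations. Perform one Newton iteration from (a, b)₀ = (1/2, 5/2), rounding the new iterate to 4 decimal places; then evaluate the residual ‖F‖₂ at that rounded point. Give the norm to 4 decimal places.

At (1/2, 5/2): F = (0.3750, -7.6250).
Jacobian J = [[-b^2 + 3, -2·a·b], [4·a + 3·b^2, 6·a·b - 5]].
At the point, J = [[-3.2500, -2.5000], [20.7500, 2.5000]] (det J = 43.7500).
Solving J·Δ = −F gives Δ = (0.4143, -0.3886).
Then the next iterate is (a, b)₁ = (0.9143, 2.1114).
Re-evaluating at (0.9143, 2.1114): F = (0.666941, -1.657236), so ‖F‖₂ = 1.7864.

1.7864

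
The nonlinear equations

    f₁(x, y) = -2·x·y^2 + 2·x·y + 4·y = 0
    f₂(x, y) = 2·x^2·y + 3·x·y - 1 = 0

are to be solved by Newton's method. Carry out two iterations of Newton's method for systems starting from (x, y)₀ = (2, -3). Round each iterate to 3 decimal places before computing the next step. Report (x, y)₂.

At (2, -3): F = (-60.000, -43.000).
Jacobian J = [[-2·y^2 + 2·y, -4·x·y + 2·x + 4], [4·x·y + 3·y, 2·x^2 + 3·x]].
At the point, J = [[-24.000, 32.000], [-33.000, 14.000]] (det J = 720.000).
Solving J·Δ = −F gives Δ = (-0.744, 1.317).
Then the next iterate is (x, y)₁ = (1.256, -1.683).
Round to (1.256, -1.683) and repeat: F = (-18.07491, -12.65153), J = [[-9.03098, 14.96739], [-13.50439, 6.92307]].
Δ = (-0.460, 0.930), so (x, y)₂ = (0.796, -0.753).

(0.796, -0.753)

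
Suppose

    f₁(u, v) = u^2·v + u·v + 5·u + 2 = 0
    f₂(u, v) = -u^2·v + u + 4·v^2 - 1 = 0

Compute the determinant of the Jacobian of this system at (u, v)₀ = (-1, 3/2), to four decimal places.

38.5000

J = [[2·u·v + v + 5, u^2 + u], [-2·u·v + 1, -u^2 + 8·v]].
At the point, J = [[3.5000, 0.0000], [4.0000, 11.0000]].
det J = 38.5000.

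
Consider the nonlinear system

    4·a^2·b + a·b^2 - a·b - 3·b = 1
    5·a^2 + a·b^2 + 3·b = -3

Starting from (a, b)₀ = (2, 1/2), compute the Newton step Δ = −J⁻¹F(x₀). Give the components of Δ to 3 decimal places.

(-1.336, 0.412)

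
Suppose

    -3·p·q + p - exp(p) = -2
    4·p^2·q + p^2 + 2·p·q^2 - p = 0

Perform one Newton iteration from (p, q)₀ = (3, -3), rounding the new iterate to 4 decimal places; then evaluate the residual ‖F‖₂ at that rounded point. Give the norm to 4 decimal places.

6.0307

At (3, -3): F = (11.914463, -48.0000).
Jacobian J = [[-3·q - exp(p) + 1, -3·p], [8·p·q + 2·p + 2·q^2 - 1, 4·p^2 + 4·p·q]].
At the point, J = [[-10.085537, -9.0000], [-49.0000, 0.0000]] (det J = -441.0000).
Solving J·Δ = −F gives Δ = (-0.9796, 2.4216).
Then the next iterate is (p, q)₁ = (2.0204, -0.5784).
Re-evaluating at (2.0204, -0.5784): F = (-0.015143, -6.030701), so ‖F‖₂ = 6.0307.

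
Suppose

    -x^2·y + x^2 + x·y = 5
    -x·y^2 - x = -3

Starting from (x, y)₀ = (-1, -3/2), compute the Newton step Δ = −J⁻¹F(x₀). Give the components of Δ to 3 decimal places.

(-1.192, 3.375)

At (-1, -3/2): F = (-1.000, 6.250).
Jacobian J = [[-2·x·y + 2·x + y, -x^2 + x], [-y^2 - 1, -2·x·y]].
At the point, J = [[-6.500, -2.000], [-3.250, -3.000]] (det J = 13.000).
Solving J·Δ = −F gives Δ = (-1.192, 3.375).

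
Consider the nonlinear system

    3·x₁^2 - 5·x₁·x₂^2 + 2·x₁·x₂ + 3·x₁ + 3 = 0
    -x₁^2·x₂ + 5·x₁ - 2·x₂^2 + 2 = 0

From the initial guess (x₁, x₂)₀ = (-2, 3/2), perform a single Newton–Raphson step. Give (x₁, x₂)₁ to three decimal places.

At (-2, 3/2): F = (25.500, -18.500).
Jacobian J = [[6·x₁ - 5·x₂^2 + 2·x₂ + 3, -10·x₁·x₂ + 2·x₁], [-2·x₁·x₂ + 5, -x₁^2 - 4·x₂]].
At the point, J = [[-17.250, 26.000], [11.000, -10.000]] (det J = -113.500).
Solving J·Δ = −F gives Δ = (1.991, 0.340).
Then the next iterate is (x₁, x₂)₁ = (-0.009, 1.840).

(-0.009, 1.840)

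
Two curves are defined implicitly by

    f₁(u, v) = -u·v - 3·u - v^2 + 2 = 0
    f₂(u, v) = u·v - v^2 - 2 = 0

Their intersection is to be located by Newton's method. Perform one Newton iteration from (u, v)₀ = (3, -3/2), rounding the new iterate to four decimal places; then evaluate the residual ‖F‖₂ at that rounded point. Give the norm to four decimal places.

At (3, -3/2): F = (-4.7500, -8.7500).
Jacobian J = [[-v - 3, -u - 2·v], [v, u - 2·v]].
At the point, J = [[-1.5000, 0.0000], [-1.5000, 6.0000]] (det J = -9.0000).
Solving J·Δ = −F gives Δ = (-3.1667, 0.6667).
Then the next iterate is (u, v)₁ = (-0.1667, -0.8333).
Re-evaluating at (-0.1667, -0.8333): F = (1.6668, -2.555478), so ‖F‖₂ = 3.0510.

3.0510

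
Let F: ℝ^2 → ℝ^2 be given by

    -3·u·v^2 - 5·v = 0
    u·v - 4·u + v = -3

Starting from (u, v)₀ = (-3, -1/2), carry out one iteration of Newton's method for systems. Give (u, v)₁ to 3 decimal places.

At (-3, -1/2): F = (4.750, 16.000).
Jacobian J = [[-3·v^2, -6·u·v - 5], [v - 4, u + 1]].
At the point, J = [[-0.750, -14.000], [-4.500, -2.000]] (det J = -61.500).
Solving J·Δ = −F gives Δ = (3.488, 0.152).
Then the next iterate is (u, v)₁ = (0.488, -0.348).

(0.488, -0.348)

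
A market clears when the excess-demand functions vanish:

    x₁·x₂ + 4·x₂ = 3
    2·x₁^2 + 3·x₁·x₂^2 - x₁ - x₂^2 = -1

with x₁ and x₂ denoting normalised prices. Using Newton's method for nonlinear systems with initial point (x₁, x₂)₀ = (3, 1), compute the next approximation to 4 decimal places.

(1.7317, 0.6098)

At (3, 1): F = (4.0000, 24.0000).
Jacobian J = [[x₂, x₁ + 4], [4·x₁ + 3·x₂^2 - 1, 6·x₁·x₂ - 2·x₂]].
At the point, J = [[1.0000, 7.0000], [14.0000, 16.0000]] (det J = -82.0000).
Solving J·Δ = −F gives Δ = (-1.2683, -0.3902).
Then the next iterate is (x₁, x₂)₁ = (1.7317, 0.6098).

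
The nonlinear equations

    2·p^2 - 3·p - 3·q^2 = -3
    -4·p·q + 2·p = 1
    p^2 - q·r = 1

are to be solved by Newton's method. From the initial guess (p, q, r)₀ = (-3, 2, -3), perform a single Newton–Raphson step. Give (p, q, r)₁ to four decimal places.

(-1.3333, 1.4167, -1.8750)

At (-3, 2, -3): F = (18.0000, 17.0000, 14.0000).
Jacobian J = [[4·p - 3, -6·q, 0], [-4·q + 2, -4·p, 0], [2·p, -r, -q]].
At the point, J = [[-15.0000, -12.0000, 0.0000], [-6.0000, 12.0000, 0.0000], [-6.0000, 3.0000, -2.0000]] (det J = 504.0000).
Solving J·Δ = −F gives Δ = (1.6667, -0.5833, 1.1250).
Then the next iterate is (p, q, r)₁ = (-1.3333, 1.4167, -1.8750).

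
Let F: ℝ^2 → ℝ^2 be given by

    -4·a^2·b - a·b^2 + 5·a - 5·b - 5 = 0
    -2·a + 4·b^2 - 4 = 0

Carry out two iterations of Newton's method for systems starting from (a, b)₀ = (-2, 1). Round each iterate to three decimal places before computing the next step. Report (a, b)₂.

(1.698, 1.474)

At (-2, 1): F = (-34.000, 4.000).
Jacobian J = [[-8·a·b - b^2 + 5, -4·a^2 - 2·a·b - 5], [-2, 8·b]].
At the point, J = [[20.000, -17.000], [-2.000, 8.000]] (det J = 126.000).
Solving J·Δ = −F gives Δ = (1.619, -0.095).
Then the next iterate is (a, b)₁ = (-0.381, 0.905).
Round to (-0.381, 0.905) and repeat: F = (-11.64343, 0.03810), J = [[6.93942, -4.89103], [-2.000, 7.240]].
Δ = (2.079, 0.569), so (a, b)₂ = (1.698, 1.474).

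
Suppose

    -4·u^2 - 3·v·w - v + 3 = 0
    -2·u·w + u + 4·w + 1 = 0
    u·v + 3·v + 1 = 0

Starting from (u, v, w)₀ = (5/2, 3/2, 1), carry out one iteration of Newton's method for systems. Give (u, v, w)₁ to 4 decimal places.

At (5/2, 3/2, 1): F = (-28.0000, 2.5000, 9.2500).
Jacobian J = [[-8·u, -3·w - 1, -3·v], [-2·w + 1, 0, -2·u + 4], [v, u + 3, 0]].
At the point, J = [[-20.0000, -4.0000, -4.5000], [-1.0000, 0.0000, -1.0000], [1.5000, 5.5000, 0.0000]] (det J = -79.2500).
Solving J·Δ = −F gives Δ = (-2.2571, -1.0662, 4.7571).
Then the next iterate is (u, v, w)₁ = (0.2429, 0.4338, 5.7571).

(0.2429, 0.4338, 5.7571)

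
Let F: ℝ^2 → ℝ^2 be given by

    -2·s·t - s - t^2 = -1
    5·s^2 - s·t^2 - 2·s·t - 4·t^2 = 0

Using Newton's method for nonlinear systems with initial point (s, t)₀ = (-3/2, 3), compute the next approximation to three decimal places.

(-7.625, 18.125)

At (-3/2, 3): F = (2.500, -2.250).
Jacobian J = [[-2·t - 1, -2·s - 2·t], [10·s - t^2 - 2·t, -2·s·t - 2·s - 8·t]].
At the point, J = [[-7.000, -3.000], [-30.000, -12.000]] (det J = -6.000).
Solving J·Δ = −F gives Δ = (-6.125, 15.125).
Then the next iterate is (s, t)₁ = (-7.625, 18.125).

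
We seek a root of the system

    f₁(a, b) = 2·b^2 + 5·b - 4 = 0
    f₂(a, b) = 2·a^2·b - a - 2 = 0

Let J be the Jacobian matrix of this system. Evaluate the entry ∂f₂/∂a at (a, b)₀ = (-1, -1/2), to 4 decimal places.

∂f₂/∂a = 4·a·b - 1.
At (-1, -1/2) this is 1.0000.

1.0000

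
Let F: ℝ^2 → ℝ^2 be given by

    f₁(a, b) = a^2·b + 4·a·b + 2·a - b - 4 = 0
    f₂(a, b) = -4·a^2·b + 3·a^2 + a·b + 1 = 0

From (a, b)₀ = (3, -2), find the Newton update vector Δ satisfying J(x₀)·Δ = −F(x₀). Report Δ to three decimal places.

(-0.913, 1.079)

At (3, -2): F = (-38.000, 94.000).
Jacobian J = [[2·a·b + 4·b + 2, a^2 + 4·a - 1], [-8·a·b + 6·a + b, -4·a^2 + a]].
At the point, J = [[-18.000, 20.000], [64.000, -33.000]] (det J = -686.000).
Solving J·Δ = −F gives Δ = (-0.913, 1.079).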